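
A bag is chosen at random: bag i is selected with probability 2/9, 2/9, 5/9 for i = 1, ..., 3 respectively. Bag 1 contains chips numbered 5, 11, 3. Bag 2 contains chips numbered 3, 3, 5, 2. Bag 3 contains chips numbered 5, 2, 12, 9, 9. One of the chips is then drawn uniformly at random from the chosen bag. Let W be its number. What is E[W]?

E[W | bag 1] = (5+11+3)/3 = 19/3.
E[W | bag 2] = (3+3+5+2)/4 = 13/4.
E[W | bag 3] = (5+2+12+9+9)/5 = 37/5.
E[W] = (2/9)·(19/3) + (2/9)·(13/4) + (5/9)·(37/5) = 337/54.

337/54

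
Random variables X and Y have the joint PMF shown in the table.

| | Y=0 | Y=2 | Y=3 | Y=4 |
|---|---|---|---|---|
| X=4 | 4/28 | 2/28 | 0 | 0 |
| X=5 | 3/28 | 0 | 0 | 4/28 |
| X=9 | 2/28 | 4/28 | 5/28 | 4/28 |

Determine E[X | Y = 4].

7

P(Y = 4) = 2/7.
Σ X·P over the event = 5·(4/28) + 9·(4/28) = 2.
E[X | Y = 4] = (2) / (2/7) = 7.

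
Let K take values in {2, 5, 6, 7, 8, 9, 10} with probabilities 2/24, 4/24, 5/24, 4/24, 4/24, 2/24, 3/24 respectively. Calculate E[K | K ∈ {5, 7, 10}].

P(K ∈ {5, 7, 10}) = 11/24.
Σ over the event: 5·1/6 + 7·1/6 + 10·1/8 = 13/4.
E[K | K ∈ {5, 7, 10}] = (13/4) / (11/24) = 78/11.

78/11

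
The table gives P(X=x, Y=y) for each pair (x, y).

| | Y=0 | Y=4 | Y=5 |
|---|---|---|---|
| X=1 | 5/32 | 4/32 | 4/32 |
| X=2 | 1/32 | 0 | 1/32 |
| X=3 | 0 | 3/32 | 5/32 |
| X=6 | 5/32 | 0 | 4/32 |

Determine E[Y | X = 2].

P(X = 2) = 1/16.
Σ Y·P over the event = 0·(1/32) + 5·(1/32) = 5/32.
E[Y | X = 2] = (5/32) / (1/16) = 5/2.

5/2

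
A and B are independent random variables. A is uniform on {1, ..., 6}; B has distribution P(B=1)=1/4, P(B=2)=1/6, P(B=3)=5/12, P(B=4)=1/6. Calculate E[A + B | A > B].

P(A > B) = 7/12.
Summing (A+B)·P(x,y) over outcomes with A > B gives 95/24.
E[A + B | A > B] = (95/24) / (7/12) = 95/14.

95/14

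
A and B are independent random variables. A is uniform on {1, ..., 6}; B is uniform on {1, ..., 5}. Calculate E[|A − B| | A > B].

7/3

P(A > B) = 1/2.
Summing |A−B|·P(x,y) over outcomes with A > B gives 7/6.
E[|A − B| | A > B] = (7/6) / (1/2) = 7/3.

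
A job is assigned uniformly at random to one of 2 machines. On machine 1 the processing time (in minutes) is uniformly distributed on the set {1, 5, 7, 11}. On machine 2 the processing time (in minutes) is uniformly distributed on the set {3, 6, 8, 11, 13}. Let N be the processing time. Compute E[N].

71/10

E[N | machine 1] = (1+5+7+11)/4 = 6.
E[N | machine 2] = (3+6+8+11+13)/5 = 41/5.
By the law of total expectation,
E[N] = (1/2)·(6) + (1/2)·(41/5) = 71/10.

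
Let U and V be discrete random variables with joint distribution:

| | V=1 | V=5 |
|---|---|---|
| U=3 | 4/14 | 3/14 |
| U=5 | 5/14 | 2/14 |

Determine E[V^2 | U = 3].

79/7

P(U = 3) = 1/2.
Σ V^2·P over the event = 1·(4/14) + 25·(3/14) = 79/14.
E[V^2 | U = 3] = (79/14) / (1/2) = 79/7.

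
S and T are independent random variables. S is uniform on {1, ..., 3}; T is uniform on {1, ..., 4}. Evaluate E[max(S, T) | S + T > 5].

Outcomes with S + T > 5: (2,4), (3,3), (3,4), each with probability 1/12.
E[max(S, T) | S + T > 5] = (4 + 3 + 4) / 3 = 11/3.

11/3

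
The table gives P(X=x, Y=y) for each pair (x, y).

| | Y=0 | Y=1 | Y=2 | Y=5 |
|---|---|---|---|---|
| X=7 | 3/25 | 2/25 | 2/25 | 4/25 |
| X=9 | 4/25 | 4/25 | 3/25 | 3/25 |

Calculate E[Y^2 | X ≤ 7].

P(X ≤ 7) = 11/25.
Σ Y^2·P over the event = 0·(3/25) + 1·(2/25) + 4·(2/25) + 25·(4/25) = 22/5.
E[Y^2 | X ≤ 7] = (22/5) / (11/25) = 10.

10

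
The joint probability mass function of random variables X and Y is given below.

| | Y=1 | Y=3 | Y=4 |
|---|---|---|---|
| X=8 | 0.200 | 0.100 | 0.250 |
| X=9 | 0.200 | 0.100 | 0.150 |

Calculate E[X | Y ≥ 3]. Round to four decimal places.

P(Y ≥ 3) = 0.600.
Σ X·P over the event = 8·(0.100) + 8·(0.250) + 9·(0.100) + 9·(0.150) = 5.050.
E[X | Y ≥ 3] = (5.050) / (0.600) = 8.4167.

8.4167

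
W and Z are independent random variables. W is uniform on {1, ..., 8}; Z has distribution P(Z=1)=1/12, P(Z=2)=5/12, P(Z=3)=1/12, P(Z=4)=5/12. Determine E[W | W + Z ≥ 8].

P(W + Z ≥ 8) = 23/48.
Summing W·P(x,y) over outcomes with W + Z ≥ 8 gives 37/12.
E[W | W + Z ≥ 8] = (37/12) / (23/48) = 148/23.

148/23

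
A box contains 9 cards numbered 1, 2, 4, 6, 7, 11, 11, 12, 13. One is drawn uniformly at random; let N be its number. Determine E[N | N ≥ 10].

P(N ≥ 10) = 4/9.
Σ over the event: 11·2/9 + 12·1/9 + 13·1/9 = 47/9.
E[N | N ≥ 10] = (47/9) / (4/9) = 47/4.

47/4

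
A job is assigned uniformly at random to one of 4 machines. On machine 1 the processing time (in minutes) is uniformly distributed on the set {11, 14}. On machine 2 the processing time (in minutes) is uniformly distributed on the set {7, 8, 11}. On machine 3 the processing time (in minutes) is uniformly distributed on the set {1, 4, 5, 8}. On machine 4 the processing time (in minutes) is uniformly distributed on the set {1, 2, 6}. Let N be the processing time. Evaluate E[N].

43/6

E[N | machine 1] = (11+14)/2 = 25/2.
E[N | machine 2] = (7+8+11)/3 = 26/3.
E[N | machine 3] = (1+4+5+8)/4 = 9/2.
E[N | machine 4] = (1+2+6)/3 = 3.
E[N] = (1/4)·(25/2) + (1/4)·(26/3) + (1/4)·(9/2) + (1/4)·(3) = 43/6.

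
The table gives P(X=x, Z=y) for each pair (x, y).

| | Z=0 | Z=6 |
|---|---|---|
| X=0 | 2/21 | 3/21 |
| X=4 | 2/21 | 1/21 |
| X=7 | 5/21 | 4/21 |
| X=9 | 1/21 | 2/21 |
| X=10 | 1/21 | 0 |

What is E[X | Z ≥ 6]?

P(Z ≥ 6) = 10/21.
Σ X·P over the event = 0·(3/21) + 4·(1/21) + 7·(4/21) + 9·(2/21) = 50/21.
E[X | Z ≥ 6] = (50/21) / (10/21) = 5.

5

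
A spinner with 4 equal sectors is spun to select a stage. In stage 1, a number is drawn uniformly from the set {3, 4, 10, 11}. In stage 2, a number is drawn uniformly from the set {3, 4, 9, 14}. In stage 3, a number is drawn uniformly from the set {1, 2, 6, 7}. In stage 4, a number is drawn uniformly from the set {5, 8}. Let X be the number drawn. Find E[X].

25/4

E[X | stage 1] = (3+4+10+11)/4 = 7.
E[X | stage 2] = (3+4+9+14)/4 = 15/2.
E[X | stage 3] = (1+2+6+7)/4 = 4.
E[X | stage 4] = (5+8)/2 = 13/2.
E[X] = (1/4)·(7) + (1/4)·(15/2) + (1/4)·(4) + (1/4)·(13/2) = 25/4.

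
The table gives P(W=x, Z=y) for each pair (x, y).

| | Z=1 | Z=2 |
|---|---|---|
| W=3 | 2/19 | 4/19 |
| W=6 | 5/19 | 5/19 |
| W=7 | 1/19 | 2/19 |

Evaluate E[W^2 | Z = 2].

314/11

P(Z = 2) = 11/19.
Summing W^2·P(W=x,Z=y) over the conditioning event gives 314/19.
E[W^2 | Z = 2] = (314/19) / (11/19) = 314/11.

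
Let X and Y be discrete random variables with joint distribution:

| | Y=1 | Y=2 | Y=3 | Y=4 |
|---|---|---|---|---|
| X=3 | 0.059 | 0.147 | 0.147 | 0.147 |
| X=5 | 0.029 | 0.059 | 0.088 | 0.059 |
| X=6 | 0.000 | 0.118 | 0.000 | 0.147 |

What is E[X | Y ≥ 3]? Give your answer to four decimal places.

4.2500

P(Y ≥ 3) = 0.588.
Summing X·P(X=x,Y=y) over the conditioning event gives 2.499.
E[X | Y ≥ 3] = (2.499) / (0.588) = 4.2500.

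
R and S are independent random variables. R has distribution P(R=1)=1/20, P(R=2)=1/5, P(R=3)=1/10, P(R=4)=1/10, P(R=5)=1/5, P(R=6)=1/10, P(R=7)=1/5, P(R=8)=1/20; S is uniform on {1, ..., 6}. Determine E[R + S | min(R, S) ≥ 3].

299/30

P(min(R, S) ≥ 3) = 1/2.
Summing (R+S)·P(x,y) over outcomes with min(R, S) ≥ 3 gives 299/60.
E[R + S | min(R, S) ≥ 3] = (299/60) / (1/2) = 299/30.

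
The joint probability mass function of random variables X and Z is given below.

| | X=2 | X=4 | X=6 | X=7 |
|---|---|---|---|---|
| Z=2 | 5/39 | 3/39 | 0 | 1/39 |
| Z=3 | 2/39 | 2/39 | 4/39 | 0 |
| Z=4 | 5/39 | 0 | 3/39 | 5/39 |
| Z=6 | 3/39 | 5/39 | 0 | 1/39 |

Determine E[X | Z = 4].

P(Z = 4) = 1/3.
Σ X·P over the event = 2·(5/39) + 6·(3/39) + 7·(5/39) = 21/13.
E[X | Z = 4] = (21/13) / (1/3) = 63/13.

63/13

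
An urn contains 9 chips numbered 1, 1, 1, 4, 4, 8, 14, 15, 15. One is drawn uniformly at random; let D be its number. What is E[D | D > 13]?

44/3

P(D > 13) = 1/3.
Σ over the event: 14·1/9 + 15·2/9 = 44/9.
E[D | D > 13] = (44/9) / (1/3) = 44/3.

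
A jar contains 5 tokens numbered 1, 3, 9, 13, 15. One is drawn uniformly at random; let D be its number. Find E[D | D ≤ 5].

2

P(D ≤ 5) = 2/5.
Σ over the event: 1·1/5 + 3·1/5 = 4/5.
E[D | D ≤ 5] = (4/5) / (2/5) = 2.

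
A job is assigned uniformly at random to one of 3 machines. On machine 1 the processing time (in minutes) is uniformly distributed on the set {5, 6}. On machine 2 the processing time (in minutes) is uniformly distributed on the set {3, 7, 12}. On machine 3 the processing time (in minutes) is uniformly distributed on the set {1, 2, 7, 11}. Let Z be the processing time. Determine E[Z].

217/36

E[Z | machine 1] = (5+6)/2 = 11/2.
E[Z | machine 2] = (3+7+12)/3 = 22/3.
E[Z | machine 3] = (1+2+7+11)/4 = 21/4.
E[Z] = (1/3)·(11/2) + (1/3)·(22/3) + (1/3)·(21/4) = 217/36.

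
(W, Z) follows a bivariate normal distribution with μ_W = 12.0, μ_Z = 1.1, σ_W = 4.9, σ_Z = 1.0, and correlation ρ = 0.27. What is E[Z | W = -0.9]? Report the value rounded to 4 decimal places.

0.3892

The regression of Z on W has slope ρ·σ_Z/σ_W and passes through (μ_W, μ_Z).
E[Z | W=-0.9] = 1.1 + (0.27)·(1.0/4.9)·(-0.9 − (12.0)) = 1.1 + (0.055102)·(-12.9) = 0.3892.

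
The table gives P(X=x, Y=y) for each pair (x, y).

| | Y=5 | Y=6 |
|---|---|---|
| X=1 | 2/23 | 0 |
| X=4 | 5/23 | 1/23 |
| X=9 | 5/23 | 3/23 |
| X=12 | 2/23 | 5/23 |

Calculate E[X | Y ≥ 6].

91/9

P(Y ≥ 6) = 9/23.
Σ X·P over the event = 4·(1/23) + 9·(3/23) + 12·(5/23) = 91/23.
E[X | Y ≥ 6] = (91/23) / (9/23) = 91/9.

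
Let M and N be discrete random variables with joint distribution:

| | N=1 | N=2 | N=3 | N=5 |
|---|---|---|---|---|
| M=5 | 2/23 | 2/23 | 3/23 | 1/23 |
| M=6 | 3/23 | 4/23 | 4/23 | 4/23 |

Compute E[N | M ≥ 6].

P(M ≥ 6) = 15/23.
Σ N·P over the event = 1·(3/23) + 2·(4/23) + 3·(4/23) + 5·(4/23) = 43/23.
E[N | M ≥ 6] = (43/23) / (15/23) = 43/15.

43/15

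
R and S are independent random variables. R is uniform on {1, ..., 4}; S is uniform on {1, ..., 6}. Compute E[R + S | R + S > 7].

Outcomes with R + S > 7: (2,6), (3,5), (3,6), (4,4), (4,5), (4,6), each with probability 1/24.
E[R + S | R + S > 7] = (8 + 8 + 9 + 8 + 9 + 10) / 6 = 26/3.

26/3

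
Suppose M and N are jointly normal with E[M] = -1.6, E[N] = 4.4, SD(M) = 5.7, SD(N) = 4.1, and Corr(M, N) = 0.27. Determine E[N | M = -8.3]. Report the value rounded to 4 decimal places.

For a bivariate normal, E[N | M=x] = μ_N + ρ·(σ_N/σ_M)·(x − μ_M).
E[N | M=-8.3] = 4.4 + (0.27)·(4.1/5.7)·(-8.3 − (-1.6)) = 4.4 + (0.19421)·(-6.7) = 3.0988.

3.0988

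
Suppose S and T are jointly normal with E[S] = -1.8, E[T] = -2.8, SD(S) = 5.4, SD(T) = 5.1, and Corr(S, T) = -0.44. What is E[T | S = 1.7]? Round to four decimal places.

The regression of T on S has slope ρ·σ_T/σ_S and passes through (μ_S, μ_T).
E[T | S=1.7] = -2.8 + (-0.44)·(5.1/5.4)·(1.7 − (-1.8)) = -2.8 + (-0.415556)·(3.5) = -4.2544.

-4.2544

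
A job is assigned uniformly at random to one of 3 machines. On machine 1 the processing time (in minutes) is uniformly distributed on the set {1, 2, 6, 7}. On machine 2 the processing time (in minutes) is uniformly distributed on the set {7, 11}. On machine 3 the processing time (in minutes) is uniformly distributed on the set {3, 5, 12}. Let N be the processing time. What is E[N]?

59/9

E[N | machine 1] = (1+2+6+7)/4 = 4.
E[N | machine 2] = (7+11)/2 = 9.
E[N | machine 3] = (3+5+12)/3 = 20/3.
E[N] = (1/3)·(4) + (1/3)·(9) + (1/3)·(20/3) = 59/9.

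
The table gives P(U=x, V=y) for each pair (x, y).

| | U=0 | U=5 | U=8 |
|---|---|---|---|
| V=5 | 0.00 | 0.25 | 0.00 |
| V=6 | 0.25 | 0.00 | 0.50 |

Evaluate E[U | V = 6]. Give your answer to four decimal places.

P(V = 6) = 0.75.
Summing U·P(U=x,V=y) over the conditioning event gives 4.00.
E[U | V = 6] = (4.00) / (0.75) = 5.3333.

5.3333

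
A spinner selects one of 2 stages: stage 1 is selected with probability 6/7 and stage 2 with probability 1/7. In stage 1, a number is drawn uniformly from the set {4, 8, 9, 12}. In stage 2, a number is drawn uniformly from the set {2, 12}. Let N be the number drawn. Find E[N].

113/14

E[N | stage 1] = (4+8+9+12)/4 = 33/4.
E[N | stage 2] = (2+12)/2 = 7.
E[N] = (6/7)·(33/4) + (1/7)·(7) = 113/14.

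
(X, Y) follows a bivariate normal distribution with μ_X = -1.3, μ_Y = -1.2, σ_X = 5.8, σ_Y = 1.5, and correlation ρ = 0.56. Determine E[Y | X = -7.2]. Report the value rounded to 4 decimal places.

For a bivariate normal, E[Y | X=x] = μ_Y + ρ·(σ_Y/σ_X)·(x − μ_X).
E[Y | X=-7.2] = -1.2 + (0.56)·(1.5/5.8)·(-7.2 − (-1.3)) = -1.2 + (0.14483)·(-5.9) = -2.0545.

-2.0545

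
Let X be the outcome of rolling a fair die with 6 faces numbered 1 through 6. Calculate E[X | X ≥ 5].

11/2

Given X ≥ 5, X is equally likely to be any of {5, 6}.
E[X | X ≥ 5] = (5 + 6) / 2 = 11/2.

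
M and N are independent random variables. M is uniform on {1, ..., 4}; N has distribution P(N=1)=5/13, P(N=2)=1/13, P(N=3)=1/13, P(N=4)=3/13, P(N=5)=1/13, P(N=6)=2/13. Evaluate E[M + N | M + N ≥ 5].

115/17

P(M + N ≥ 5) = 17/26.
Summing (M+N)·P(x,y) over outcomes with M + N ≥ 5 gives 115/26.
E[M + N | M + N ≥ 5] = (115/26) / (17/26) = 115/17.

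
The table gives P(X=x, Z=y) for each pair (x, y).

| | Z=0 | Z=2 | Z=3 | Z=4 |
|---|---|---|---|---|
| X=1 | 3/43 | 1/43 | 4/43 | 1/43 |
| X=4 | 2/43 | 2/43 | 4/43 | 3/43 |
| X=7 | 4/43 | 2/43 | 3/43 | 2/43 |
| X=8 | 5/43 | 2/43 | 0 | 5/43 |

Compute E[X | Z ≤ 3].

159/32

P(Z ≤ 3) = 32/43.
Summing X·P(X=x,Z=y) over the conditioning event gives 159/43.
E[X | Z ≤ 3] = (159/43) / (32/43) = 159/32.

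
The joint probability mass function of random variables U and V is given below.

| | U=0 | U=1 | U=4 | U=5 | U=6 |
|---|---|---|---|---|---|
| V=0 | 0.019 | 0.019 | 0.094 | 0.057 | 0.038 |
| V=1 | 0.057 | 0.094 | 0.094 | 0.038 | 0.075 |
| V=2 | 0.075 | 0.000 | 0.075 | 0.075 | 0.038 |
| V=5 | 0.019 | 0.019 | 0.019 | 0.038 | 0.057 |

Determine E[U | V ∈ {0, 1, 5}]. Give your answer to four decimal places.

P(V ∈ {0, 1, 5}) = 0.737.
Summing U·P(U=x,V=y) over the conditioning event gives 2.645.
E[U | V ∈ {0, 1, 5}] = (2.645) / (0.737) = 3.5889.

3.5889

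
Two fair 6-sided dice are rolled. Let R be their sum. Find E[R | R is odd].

P(R is odd) = 1/2.
Σ over the event: 3·1/18 + 5·1/9 + 7·1/6 + 9·1/9 + 11·1/18 = 7/2.
E[R | R is odd] = (7/2) / (1/2) = 7.

7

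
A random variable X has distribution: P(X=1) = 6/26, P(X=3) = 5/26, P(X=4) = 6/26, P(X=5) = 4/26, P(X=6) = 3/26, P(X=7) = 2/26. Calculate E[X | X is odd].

55/17

P(X is odd) = 17/26.
Σ over the event: 1·3/13 + 3·5/26 + 5·2/13 + 7·1/13 = 55/26.
E[X | X is odd] = (55/26) / (17/26) = 55/17.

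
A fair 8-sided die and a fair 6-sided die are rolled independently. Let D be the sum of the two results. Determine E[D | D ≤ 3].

8/3

P(D ≤ 3) = 1/16.
Σ over the event: 2·1/48 + 3·1/24 = 1/6.
E[D | D ≤ 3] = (1/6) / (1/16) = 8/3.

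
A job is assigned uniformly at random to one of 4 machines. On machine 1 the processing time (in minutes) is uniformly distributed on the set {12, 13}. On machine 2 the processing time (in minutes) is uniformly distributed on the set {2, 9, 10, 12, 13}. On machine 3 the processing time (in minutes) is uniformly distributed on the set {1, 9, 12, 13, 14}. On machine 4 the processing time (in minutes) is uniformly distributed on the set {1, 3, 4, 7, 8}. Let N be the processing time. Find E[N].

E[N | machine 1] = (12+13)/2 = 25/2.
E[N | machine 2] = (2+9+10+12+13)/5 = 46/5.
E[N | machine 3] = (1+9+12+13+14)/5 = 49/5.
E[N | machine 4] = (1+3+4+7+8)/5 = 23/5.
E[N] = (1/4)·(25/2) + (1/4)·(46/5) + (1/4)·(49/5) + (1/4)·(23/5) = 361/40.

361/40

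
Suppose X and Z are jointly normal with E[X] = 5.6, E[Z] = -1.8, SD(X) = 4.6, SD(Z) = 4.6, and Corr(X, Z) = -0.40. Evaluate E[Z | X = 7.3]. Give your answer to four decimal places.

-2.4800

For a bivariate normal, E[Z | X=x] = μ_Z + ρ·(σ_Z/σ_X)·(x − μ_X).
E[Z | X=7.3] = -1.8 + (-0.40)·(4.6/4.6)·(7.3 − (5.6)) = -1.8 + (-0.4)·(1.7) = -2.4800.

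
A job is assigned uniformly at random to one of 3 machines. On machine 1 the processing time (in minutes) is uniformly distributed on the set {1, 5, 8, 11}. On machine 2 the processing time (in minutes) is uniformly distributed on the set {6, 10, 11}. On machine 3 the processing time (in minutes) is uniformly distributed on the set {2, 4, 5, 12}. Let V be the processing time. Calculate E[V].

7

E[V | machine 1] = (1+5+8+11)/4 = 25/4.
E[V | machine 2] = (6+10+11)/3 = 9.
E[V | machine 3] = (2+4+5+12)/4 = 23/4.
By the law of total expectation,
E[V] = (1/3)·(25/4) + (1/3)·(9) + (1/3)·(23/4) = 7.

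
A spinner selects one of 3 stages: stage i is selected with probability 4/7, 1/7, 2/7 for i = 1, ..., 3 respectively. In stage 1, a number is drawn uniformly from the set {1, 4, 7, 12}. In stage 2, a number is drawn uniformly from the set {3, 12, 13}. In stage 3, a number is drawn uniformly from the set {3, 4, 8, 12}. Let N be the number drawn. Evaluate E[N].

281/42

E[N | stage 1] = (1+4+7+12)/4 = 6.
E[N | stage 2] = (3+12+13)/3 = 28/3.
E[N | stage 3] = (3+4+8+12)/4 = 27/4.
By the law of total expectation,
E[N] = (4/7)·(6) + (1/7)·(28/3) + (2/7)·(27/4) = 281/42.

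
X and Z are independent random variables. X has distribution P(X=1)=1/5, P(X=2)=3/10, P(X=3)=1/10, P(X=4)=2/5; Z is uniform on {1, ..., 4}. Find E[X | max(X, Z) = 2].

P(max(X, Z) = 2) = 1/5.
Summing X·P(x,y) over outcomes with max(X, Z) = 2 gives 7/20.
E[X | max(X, Z) = 2] = (7/20) / (1/5) = 7/4.

7/4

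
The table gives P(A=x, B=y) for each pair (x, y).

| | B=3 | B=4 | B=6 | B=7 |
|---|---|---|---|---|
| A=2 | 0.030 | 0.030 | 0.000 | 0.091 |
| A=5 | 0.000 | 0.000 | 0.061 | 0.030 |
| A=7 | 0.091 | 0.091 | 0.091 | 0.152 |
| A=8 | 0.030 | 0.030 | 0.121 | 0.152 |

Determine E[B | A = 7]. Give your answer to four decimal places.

5.2871

P(A = 7) = 0.425.
Σ B·P over the event = 3·(0.091) + 4·(0.091) + 6·(0.091) + 7·(0.152) = 2.247.
E[B | A = 7] = (2.247) / (0.425) = 5.2871.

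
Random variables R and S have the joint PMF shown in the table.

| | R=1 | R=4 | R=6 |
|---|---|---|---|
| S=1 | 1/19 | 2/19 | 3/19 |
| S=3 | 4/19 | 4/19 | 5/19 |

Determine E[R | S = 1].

P(S = 1) = 6/19.
Σ R·P over the event = 1·(1/19) + 4·(2/19) + 6·(3/19) = 27/19.
E[R | S = 1] = (27/19) / (6/19) = 9/2.

9/2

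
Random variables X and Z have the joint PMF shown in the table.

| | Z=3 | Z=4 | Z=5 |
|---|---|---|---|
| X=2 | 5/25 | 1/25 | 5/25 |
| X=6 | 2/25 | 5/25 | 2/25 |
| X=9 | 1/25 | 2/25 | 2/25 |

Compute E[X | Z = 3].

P(Z = 3) = 8/25.
Σ X·P over the event = 2·(5/25) + 6·(2/25) + 9·(1/25) = 31/25.
E[X | Z = 3] = (31/25) / (8/25) = 31/8.

31/8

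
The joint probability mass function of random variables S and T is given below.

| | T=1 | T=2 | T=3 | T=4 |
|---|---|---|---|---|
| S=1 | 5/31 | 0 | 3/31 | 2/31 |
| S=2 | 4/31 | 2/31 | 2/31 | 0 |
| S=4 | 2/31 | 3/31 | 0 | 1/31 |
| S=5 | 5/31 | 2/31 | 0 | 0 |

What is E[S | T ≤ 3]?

79/28

P(T ≤ 3) = 28/31.
Summing S·P(S=x,T=y) over the conditioning event gives 79/31.
E[S | T ≤ 3] = (79/31) / (28/31) = 79/28.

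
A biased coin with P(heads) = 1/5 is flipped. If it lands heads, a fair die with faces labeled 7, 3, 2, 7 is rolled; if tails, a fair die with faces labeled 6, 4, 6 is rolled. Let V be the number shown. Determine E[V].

313/60

E[V | heads] = (7+3+2+7)/4 = 19/4.
E[V | tails] = (6+4+6)/3 = 16/3.
By the law of total expectation,
E[V] = (1/5)·(19/4) + (4/5)·(16/3) = 313/60.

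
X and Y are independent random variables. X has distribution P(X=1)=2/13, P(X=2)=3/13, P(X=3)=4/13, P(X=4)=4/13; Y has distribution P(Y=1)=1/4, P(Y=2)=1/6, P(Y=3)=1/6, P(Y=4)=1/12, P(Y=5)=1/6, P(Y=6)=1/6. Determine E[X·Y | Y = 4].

P(Y = 4) = 1/12.
Summing XY·P(x,y) over outcomes with Y = 4 gives 12/13.
E[X·Y | Y = 4] = (12/13) / (1/12) = 144/13.

144/13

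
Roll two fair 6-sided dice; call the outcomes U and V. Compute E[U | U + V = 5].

Outcomes with U + V = 5: (1,4), (2,3), (3,2), (4,1), each with probability 1/36.
E[U | U + V = 5] = (1 + 2 + 3 + 4) / 4 = 5/2.

5/2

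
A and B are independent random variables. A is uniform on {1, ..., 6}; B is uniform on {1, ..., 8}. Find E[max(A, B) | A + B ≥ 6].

P(A + B ≥ 6) = 19/24.
Summing max(A,B)·P(x,y) over outcomes with A + B ≥ 6 gives 14/3.
E[max(A, B) | A + B ≥ 6] = (14/3) / (19/24) = 112/19.

112/19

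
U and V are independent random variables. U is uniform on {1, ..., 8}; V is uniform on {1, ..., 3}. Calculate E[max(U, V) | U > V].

P(U > V) = 3/4.
Summing max(U,V)·P(x,y) over outcomes with U > V gives 49/12.
E[max(U, V) | U > V] = (49/12) / (3/4) = 49/9.

49/9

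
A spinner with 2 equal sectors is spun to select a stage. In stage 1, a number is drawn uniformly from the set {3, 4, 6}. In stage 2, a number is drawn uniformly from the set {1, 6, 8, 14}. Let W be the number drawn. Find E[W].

139/24

E[W | stage 1] = (3+4+6)/3 = 13/3.
E[W | stage 2] = (1+6+8+14)/4 = 29/4.
By the law of total expectation,
E[W] = (1/2)·(13/3) + (1/2)·(29/4) = 139/24.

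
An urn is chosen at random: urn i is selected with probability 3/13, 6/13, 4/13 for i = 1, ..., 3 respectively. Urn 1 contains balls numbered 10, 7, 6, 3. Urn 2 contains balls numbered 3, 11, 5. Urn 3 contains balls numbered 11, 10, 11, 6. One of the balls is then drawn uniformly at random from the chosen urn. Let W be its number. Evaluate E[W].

191/26

E[W | urn 1] = (10+7+6+3)/4 = 13/2.
E[W | urn 2] = (3+11+5)/3 = 19/3.
E[W | urn 3] = (11+10+11+6)/4 = 19/2.
By the law of total expectation,
E[W] = (3/13)·(13/2) + (6/13)·(19/3) + (4/13)·(19/2) = 191/26.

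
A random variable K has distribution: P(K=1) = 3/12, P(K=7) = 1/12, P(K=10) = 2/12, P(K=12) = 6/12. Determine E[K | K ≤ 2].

1

P(K ≤ 2) = 1/4.
Σ over the event: 1·1/4 = 1/4.
E[K | K ≤ 2] = (1/4) / (1/4) = 1.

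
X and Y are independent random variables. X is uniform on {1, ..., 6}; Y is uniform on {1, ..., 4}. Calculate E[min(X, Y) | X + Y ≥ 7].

29/10

Outcomes with X + Y ≥ 7: (3,4), (4,3), (4,4), (5,2), (5,3), (5,4), (6,1), (6,2), (6,3), (6,4), each with probability 1/24.
E[min(X, Y) | X + Y ≥ 7] = (3 + 3 + 4 + 2 + 3 + 4 + 1 + 2 + 3 + 4) / 10 = 29/10.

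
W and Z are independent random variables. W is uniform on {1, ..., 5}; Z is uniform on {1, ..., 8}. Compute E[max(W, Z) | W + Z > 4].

P(W + Z > 4) = 17/20.
Summing max(W,Z)·P(x,y) over outcomes with W + Z > 4 gives 187/40.
E[max(W, Z) | W + Z > 4] = (187/40) / (17/20) = 11/2.

11/2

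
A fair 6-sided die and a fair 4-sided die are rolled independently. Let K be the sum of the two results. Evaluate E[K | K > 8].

P(K > 8) = 1/8.
Σ over the event: 9·1/12 + 10·1/24 = 7/6.
E[K | K > 8] = (7/6) / (1/8) = 28/3.

28/3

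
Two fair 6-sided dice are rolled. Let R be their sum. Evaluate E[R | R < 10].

P(R < 10) = 5/6.
Σ over the event: 2·1/36 + 3·1/18 + 4·1/12 + 5·1/9 + 6·5/36 + 7·1/6 + 8·5/36 + 9·1/9 = 47/9.
E[R | R < 10] = (47/9) / (5/6) = 94/15.

94/15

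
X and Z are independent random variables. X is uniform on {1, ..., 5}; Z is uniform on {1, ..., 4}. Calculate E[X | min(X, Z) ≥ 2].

P(min(X, Z) ≥ 2) = 3/5.
Summing X·P(x,y) over outcomes with min(X, Z) ≥ 2 gives 21/10.
E[X | min(X, Z) ≥ 2] = (21/10) / (3/5) = 7/2.

7/2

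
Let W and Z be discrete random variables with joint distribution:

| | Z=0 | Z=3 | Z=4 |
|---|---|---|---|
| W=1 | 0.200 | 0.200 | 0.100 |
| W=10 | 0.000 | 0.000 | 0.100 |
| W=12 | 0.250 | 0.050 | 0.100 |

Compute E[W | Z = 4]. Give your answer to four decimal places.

7.6667

P(Z = 4) = 0.300.
Summing W·P(W=x,Z=y) over the conditioning event gives 2.300.
E[W | Z = 4] = (2.300) / (0.300) = 7.6667.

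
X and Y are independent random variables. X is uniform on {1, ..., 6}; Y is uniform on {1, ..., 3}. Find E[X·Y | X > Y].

101/12

P(X > Y) = 2/3.
Summing XY·P(x,y) over outcomes with X > Y gives 101/18.
E[X·Y | X > Y] = (101/18) / (2/3) = 101/12.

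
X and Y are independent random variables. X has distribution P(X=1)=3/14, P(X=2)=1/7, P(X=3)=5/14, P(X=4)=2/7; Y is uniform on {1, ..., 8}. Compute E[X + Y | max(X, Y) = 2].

P(max(X, Y) = 2) = 1/16.
Summing (X+Y)·P(x,y) over outcomes with max(X, Y) = 2 gives 23/112.
E[X + Y | max(X, Y) = 2] = (23/112) / (1/16) = 23/7.

23/7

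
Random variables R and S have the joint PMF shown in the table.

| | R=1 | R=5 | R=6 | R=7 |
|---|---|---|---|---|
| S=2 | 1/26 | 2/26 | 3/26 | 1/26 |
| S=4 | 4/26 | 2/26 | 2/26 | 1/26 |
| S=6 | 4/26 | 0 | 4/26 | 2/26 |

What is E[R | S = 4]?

11/3

P(S = 4) = 9/26.
Σ R·P over the event = 1·(4/26) + 5·(2/26) + 6·(2/26) + 7·(1/26) = 33/26.
E[R | S = 4] = (33/26) / (9/26) = 11/3.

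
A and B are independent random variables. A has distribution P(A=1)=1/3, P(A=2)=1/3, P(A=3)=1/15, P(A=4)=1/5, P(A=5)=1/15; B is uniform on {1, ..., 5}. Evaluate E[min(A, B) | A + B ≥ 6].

P(A + B ≥ 6) = 7/15.
Summing min(A,B)·P(x,y) over outcomes with A + B ≥ 6 gives 88/75.
E[min(A, B) | A + B ≥ 6] = (88/75) / (7/15) = 88/35.

88/35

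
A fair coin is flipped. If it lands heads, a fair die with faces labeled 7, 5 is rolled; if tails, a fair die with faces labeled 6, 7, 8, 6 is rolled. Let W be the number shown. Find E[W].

E[W | heads] = (7+5)/2 = 6.
E[W | tails] = (6+7+8+6)/4 = 27/4.
E[W] = (1/2)·(6) + (1/2)·(27/4) = 51/8.

51/8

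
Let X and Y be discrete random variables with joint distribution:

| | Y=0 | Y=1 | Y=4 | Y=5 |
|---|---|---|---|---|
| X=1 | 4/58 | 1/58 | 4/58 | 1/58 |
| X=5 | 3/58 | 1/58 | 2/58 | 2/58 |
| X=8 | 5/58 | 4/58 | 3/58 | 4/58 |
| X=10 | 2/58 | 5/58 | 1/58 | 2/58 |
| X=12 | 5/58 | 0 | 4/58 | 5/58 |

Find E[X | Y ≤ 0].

P(Y ≤ 0) = 19/58.
Σ X·P over the event = 1·(4/58) + 5·(3/58) + 8·(5/58) + 10·(2/58) + 12·(5/58) = 139/58.
E[X | Y ≤ 0] = (139/58) / (19/58) = 139/19.

139/19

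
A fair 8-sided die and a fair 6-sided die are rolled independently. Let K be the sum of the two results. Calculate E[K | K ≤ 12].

P(K ≤ 12) = 15/16.
E[K | K ≤ 12] = (43/6) / (15/16) = 344/45.

344/45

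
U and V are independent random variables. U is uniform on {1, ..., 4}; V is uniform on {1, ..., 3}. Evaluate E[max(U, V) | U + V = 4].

Outcomes with U + V = 4: (1,3), (2,2), (3,1), each with probability 1/12.
E[max(U, V) | U + V = 4] = (3 + 2 + 3) / 3 = 8/3.

8/3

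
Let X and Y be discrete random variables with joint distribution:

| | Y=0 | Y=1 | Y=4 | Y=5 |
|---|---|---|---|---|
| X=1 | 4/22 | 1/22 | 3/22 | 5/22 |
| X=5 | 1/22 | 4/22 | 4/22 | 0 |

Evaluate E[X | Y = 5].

1

P(Y = 5) = 5/22.
Σ X·P over the event = 1·(5/22) = 5/22.
E[X | Y = 5] = (5/22) / (5/22) = 1.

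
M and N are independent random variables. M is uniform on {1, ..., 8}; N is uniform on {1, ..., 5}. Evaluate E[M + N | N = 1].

Outcomes with N = 1: (1,1), (2,1), (3,1), (4,1), (5,1), (6,1), (7,1), (8,1), each with probability 1/40.
E[M + N | N = 1] = (2 + 3 + 4 + 5 + 6 + 7 + 8 + 9) / 8 = 11/2.

11/2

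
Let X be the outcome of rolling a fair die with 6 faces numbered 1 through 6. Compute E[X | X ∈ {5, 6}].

11/2

P(X ∈ {5, 6}) = 1/3.
Σ over the event: 5·1/6 + 6·1/6 = 11/6.
E[X | X ∈ {5, 6}] = (11/6) / (1/3) = 11/2.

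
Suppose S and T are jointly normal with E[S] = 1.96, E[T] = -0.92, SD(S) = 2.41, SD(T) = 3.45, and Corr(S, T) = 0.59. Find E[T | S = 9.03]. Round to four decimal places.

5.0514

The regression of T on S has slope ρ·σ_T/σ_S and passes through (μ_S, μ_T).
E[T | S=9.03] = -0.92 + (0.59)·(3.45/2.41)·(9.03 − (1.96)) = -0.92 + (0.84461)·(7.07) = 5.0514.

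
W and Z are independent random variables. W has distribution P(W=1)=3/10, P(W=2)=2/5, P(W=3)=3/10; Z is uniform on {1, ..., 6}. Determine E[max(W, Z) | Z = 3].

3

P(Z = 3) = 1/6.
Summing max(W,Z)·P(x,y) over outcomes with Z = 3 gives 1/2.
E[max(W, Z) | Z = 3] = (1/2) / (1/6) = 3.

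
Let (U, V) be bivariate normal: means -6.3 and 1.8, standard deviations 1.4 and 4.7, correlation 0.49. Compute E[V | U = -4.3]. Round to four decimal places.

E[V | U=x] = μ_V + ρ(σ_V/σ_U)(x − μ_U) for jointly normal variables.
E[V | U=-4.3] = 1.8 + (0.49)·(4.7/1.4)·(-4.3 − (-6.3)) = 1.8 + (1.645)·(2) = 5.0900.

5.0900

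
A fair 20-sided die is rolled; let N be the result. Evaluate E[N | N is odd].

Given N is odd, N is equally likely to be any of {1, 3, 5, 7, 9, 11, 13, 15, 17, 19}.
E[N | N is odd] = (1 + 3 + 5 + 7 + 9 + 11 + 13 + 15 + 17 + 19) / 10 = 10.

10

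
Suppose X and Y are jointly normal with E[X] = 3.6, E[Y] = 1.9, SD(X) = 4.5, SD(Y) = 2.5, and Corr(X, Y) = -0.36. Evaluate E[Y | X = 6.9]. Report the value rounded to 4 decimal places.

For a bivariate normal, E[Y | X=x] = μ_Y + ρ·(σ_Y/σ_X)·(x − μ_X).
E[Y | X=6.9] = 1.9 + (-0.36)·(2.5/4.5)·(6.9 − (3.6)) = 1.9 + (-0.2)·(3.3) = 1.2400.

1.2400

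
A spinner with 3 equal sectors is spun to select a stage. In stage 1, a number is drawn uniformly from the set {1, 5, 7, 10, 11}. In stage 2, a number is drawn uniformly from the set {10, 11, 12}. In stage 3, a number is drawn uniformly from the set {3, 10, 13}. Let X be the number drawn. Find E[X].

397/45

E[X | stage 1] = (1+5+7+10+11)/5 = 34/5.
E[X | stage 2] = (10+11+12)/3 = 11.
E[X | stage 3] = (3+10+13)/3 = 26/3.
E[X] = (1/3)·(34/5) + (1/3)·(11) + (1/3)·(26/3) = 397/45.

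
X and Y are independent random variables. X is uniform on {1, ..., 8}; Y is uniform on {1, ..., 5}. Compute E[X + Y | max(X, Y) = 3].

24/5

Outcomes with max(X, Y) = 3: (1,3), (2,3), (3,1), (3,2), (3,3), each with probability 1/40.
E[X + Y | max(X, Y) = 3] = (4 + 5 + 4 + 5 + 6) / 5 = 24/5.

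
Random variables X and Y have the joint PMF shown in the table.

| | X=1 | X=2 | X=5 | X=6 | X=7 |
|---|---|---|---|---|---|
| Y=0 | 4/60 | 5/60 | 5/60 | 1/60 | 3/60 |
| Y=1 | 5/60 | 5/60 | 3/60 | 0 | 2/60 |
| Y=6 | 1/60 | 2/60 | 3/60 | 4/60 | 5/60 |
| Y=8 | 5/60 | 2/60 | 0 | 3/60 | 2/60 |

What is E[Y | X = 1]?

P(X = 1) = 1/4.
Σ Y·P over the event = 0·(4/60) + 1·(5/60) + 6·(1/60) + 8·(5/60) = 17/20.
E[Y | X = 1] = (17/20) / (1/4) = 17/5.

17/5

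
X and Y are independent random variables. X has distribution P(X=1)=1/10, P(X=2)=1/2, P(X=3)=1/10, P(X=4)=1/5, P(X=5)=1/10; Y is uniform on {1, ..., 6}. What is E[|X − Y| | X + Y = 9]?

3/2

P(X + Y = 9) = 1/15.
Summing |X−Y|·P(x,y) over outcomes with X + Y = 9 gives 1/10.
E[|X − Y| | X + Y = 9] = (1/10) / (1/15) = 3/2.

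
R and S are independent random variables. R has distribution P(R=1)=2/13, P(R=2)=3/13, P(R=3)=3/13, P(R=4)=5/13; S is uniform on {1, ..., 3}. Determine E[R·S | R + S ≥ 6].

P(R + S ≥ 6) = 1/3.
Summing RS·P(x,y) over outcomes with R + S ≥ 6 gives 127/39.
E[R·S | R + S ≥ 6] = (127/39) / (1/3) = 127/13.

127/13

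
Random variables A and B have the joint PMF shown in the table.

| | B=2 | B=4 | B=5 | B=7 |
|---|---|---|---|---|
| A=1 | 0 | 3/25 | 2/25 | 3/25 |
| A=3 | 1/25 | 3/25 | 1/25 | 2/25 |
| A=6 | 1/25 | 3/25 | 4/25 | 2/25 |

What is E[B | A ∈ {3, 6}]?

P(A ∈ {3, 6}) = 17/25.
Σ B·P over the event = 2·(1/25) + 4·(3/25) + 5·(1/25) + 7·(2/25) + 2·(1/25) + 4·(3/25) + 5·(4/25) + 7·(2/25) = 81/25.
E[B | A ∈ {3, 6}] = (81/25) / (17/25) = 81/17.

81/17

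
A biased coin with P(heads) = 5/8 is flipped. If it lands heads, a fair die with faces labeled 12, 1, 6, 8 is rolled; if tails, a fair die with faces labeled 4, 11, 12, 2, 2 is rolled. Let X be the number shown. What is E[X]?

1047/160

E[X | heads] = (12+1+6+8)/4 = 27/4.
E[X | tails] = (4+11+12+2+2)/5 = 31/5.
E[X] = (5/8)·(27/4) + (3/8)·(31/5) = 1047/160.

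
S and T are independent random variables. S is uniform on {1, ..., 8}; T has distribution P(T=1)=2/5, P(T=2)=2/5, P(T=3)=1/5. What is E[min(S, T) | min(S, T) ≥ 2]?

16/7

P(min(S, T) ≥ 2) = 21/40.
Summing min(S,T)·P(x,y) over outcomes with min(S, T) ≥ 2 gives 6/5.
E[min(S, T) | min(S, T) ≥ 2] = (6/5) / (21/40) = 16/7.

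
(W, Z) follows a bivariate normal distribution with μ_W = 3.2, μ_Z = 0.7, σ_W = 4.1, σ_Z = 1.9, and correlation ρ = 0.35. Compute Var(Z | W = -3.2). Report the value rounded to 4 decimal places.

For a bivariate normal, Var(Z | W=x) = σ_Z²(1 − ρ²).
Var(Z | W=-3.2) = (1.9)²·(1 − (0.35)²) = 3.61·0.8775 = 3.1678.

3.1678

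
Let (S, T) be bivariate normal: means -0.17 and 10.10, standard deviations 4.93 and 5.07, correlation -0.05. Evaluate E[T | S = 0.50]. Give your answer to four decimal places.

The regression of T on S has slope ρ·σ_T/σ_S and passes through (μ_S, μ_T).
E[T | S=0.50] = 10.10 + (-0.05)·(5.07/4.93)·(0.50 − (-0.17)) = 10.10 + (-0.05142)·(0.67) = 10.0655.

10.0655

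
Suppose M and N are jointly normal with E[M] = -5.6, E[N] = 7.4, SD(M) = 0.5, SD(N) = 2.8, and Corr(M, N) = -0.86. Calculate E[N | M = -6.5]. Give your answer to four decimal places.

11.7344

The regression of N on M has slope ρ·σ_N/σ_M and passes through (μ_M, μ_N).
E[N | M=-6.5] = 7.4 + (-0.86)·(2.8/0.5)·(-6.5 − (-5.6)) = 7.4 + (-4.816)·(-0.9) = 11.7344.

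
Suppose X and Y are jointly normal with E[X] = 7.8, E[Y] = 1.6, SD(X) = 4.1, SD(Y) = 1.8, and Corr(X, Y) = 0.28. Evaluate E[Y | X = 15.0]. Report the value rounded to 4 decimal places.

The regression of Y on X has slope ρ·σ_Y/σ_X and passes through (μ_X, μ_Y).
E[Y | X=15.0] = 1.6 + (0.28)·(1.8/4.1)·(15.0 − (7.8)) = 1.6 + (0.12293)·(7.2) = 2.4851.

2.4851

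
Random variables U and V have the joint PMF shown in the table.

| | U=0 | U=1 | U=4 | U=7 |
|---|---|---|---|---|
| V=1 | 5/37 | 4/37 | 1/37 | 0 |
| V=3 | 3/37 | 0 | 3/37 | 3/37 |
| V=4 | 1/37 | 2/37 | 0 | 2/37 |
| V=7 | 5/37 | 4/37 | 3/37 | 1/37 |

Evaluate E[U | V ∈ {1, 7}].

P(V ∈ {1, 7}) = 23/37.
Σ U·P over the event = 0·(5/37) + 0·(5/37) + 1·(4/37) + 1·(4/37) + 4·(1/37) + 4·(3/37) + 7·(1/37) = 31/37.
E[U | V ∈ {1, 7}] = (31/37) / (23/37) = 31/23.

31/23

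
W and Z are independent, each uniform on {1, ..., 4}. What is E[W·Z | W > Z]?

Outcomes with W > Z: (2,1), (3,1), (3,2), (4,1), (4,2), (4,3), each with probability 1/16.
E[W·Z | W > Z] = (2 + 3 + 6 + 4 + 8 + 12) / 6 = 35/6.

35/6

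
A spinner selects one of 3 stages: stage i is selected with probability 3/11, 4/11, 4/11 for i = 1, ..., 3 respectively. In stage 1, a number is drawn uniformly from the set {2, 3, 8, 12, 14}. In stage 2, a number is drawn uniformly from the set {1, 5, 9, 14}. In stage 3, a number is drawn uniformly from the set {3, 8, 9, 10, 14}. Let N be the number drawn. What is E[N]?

E[N | stage 1] = (2+3+8+12+14)/5 = 39/5.
E[N | stage 2] = (1+5+9+14)/4 = 29/4.
E[N | stage 3] = (3+8+9+10+14)/5 = 44/5.
E[N] = (3/11)·(39/5) + (4/11)·(29/4) + (4/11)·(44/5) = 438/55.

438/55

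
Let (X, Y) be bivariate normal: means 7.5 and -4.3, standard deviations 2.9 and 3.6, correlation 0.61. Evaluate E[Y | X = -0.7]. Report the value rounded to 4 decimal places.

The regression of Y on X has slope ρ·σ_Y/σ_X and passes through (μ_X, μ_Y).
E[Y | X=-0.7] = -4.3 + (0.61)·(3.6/2.9)·(-0.7 − (7.5)) = -4.3 + (0.75724)·(-8.2) = -10.5094.

-10.5094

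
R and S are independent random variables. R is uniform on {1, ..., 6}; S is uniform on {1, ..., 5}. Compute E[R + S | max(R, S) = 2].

Outcomes with max(R, S) = 2: (1,2), (2,1), (2,2), each with probability 1/30.
E[R + S | max(R, S) = 2] = (3 + 3 + 4) / 3 = 10/3.

10/3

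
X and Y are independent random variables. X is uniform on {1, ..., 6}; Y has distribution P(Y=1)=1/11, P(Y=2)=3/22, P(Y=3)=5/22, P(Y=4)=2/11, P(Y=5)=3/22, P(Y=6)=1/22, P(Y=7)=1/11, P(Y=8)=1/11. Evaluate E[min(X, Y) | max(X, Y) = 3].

19/10

P(max(X, Y) = 3) = 5/33.
Summing min(X,Y)·P(x,y) over outcomes with max(X, Y) = 3 gives 19/66.
E[min(X, Y) | max(X, Y) = 3] = (19/66) / (5/33) = 19/10.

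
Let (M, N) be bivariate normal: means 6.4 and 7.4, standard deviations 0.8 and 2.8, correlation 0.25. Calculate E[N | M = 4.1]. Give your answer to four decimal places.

5.3875

E[N | M=x] = μ_N + ρ(σ_N/σ_M)(x − μ_M) for jointly normal variables.
E[N | M=4.1] = 7.4 + (0.25)·(2.8/0.8)·(4.1 − (6.4)) = 7.4 + (0.875)·(-2.3) = 5.3875.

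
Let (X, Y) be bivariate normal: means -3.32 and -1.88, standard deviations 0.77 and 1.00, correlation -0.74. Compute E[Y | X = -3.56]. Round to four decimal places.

For a bivariate normal, E[Y | X=x] = μ_Y + ρ·(σ_Y/σ_X)·(x − μ_X).
E[Y | X=-3.56] = -1.88 + (-0.74)·(1.00/0.77)·(-3.56 − (-3.32)) = -1.88 + (-0.96104)·(-0.24) = -1.6494.

-1.6494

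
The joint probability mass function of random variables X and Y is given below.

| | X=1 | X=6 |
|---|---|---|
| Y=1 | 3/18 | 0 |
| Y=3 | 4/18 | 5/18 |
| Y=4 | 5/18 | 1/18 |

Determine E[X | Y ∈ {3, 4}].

P(Y ∈ {3, 4}) = 5/6.
Σ X·P over the event = 1·(4/18) + 1·(5/18) + 6·(5/18) + 6·(1/18) = 5/2.
E[X | Y ∈ {3, 4}] = (5/2) / (5/6) = 3.

3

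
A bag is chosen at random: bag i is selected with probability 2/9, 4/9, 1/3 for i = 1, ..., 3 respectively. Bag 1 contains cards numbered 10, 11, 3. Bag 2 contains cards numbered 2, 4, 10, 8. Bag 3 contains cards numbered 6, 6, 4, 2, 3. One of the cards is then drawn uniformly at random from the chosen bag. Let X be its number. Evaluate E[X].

263/45

E[X | bag 1] = (10+11+3)/3 = 8.
E[X | bag 2] = (2+4+10+8)/4 = 6.
E[X | bag 3] = (6+6+4+2+3)/5 = 21/5.
E[X] = (2/9)·(8) + (4/9)·(6) + (1/3)·(21/5) = 263/45.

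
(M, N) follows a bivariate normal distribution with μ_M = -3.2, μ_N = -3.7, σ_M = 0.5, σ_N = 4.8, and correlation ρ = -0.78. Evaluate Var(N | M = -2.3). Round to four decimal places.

For a bivariate normal, Var(N | M=x) = σ_N²(1 − ρ²).
Var(N | M=-2.3) = (4.8)²·(1 − (-0.78)²) = 23.04·0.3916 = 9.0225.

9.0225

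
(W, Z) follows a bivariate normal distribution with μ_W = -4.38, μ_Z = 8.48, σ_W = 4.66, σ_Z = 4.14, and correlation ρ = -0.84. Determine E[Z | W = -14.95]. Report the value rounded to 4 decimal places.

16.3680

The regression of Z on W has slope ρ·σ_Z/σ_W and passes through (μ_W, μ_Z).
E[Z | W=-14.95] = 8.48 + (-0.84)·(4.14/4.66)·(-14.95 − (-4.38)) = 8.48 + (-0.746266)·(-10.57) = 16.3680.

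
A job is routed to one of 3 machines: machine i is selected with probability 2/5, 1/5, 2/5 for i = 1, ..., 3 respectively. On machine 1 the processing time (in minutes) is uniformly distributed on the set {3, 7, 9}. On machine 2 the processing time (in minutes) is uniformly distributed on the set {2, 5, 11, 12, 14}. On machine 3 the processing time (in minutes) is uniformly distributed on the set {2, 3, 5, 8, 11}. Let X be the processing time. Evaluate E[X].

496/75

E[X | machine 1] = (3+7+9)/3 = 19/3.
E[X | machine 2] = (2+5+11+12+14)/5 = 44/5.
E[X | machine 3] = (2+3+5+8+11)/5 = 29/5.
E[X] = (2/5)·(19/3) + (1/5)·(44/5) + (2/5)·(29/5) = 496/75.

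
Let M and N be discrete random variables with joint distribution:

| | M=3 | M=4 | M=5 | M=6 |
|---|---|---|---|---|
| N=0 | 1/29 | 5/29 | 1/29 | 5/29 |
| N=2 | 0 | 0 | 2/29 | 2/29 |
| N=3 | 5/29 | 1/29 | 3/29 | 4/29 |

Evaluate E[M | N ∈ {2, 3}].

80/17

P(N ∈ {2, 3}) = 17/29.
Σ M·P over the event = 3·(5/29) + 4·(1/29) + 5·(2/29) + 5·(3/29) + 6·(2/29) + 6·(4/29) = 80/29.
E[M | N ∈ {2, 3}] = (80/29) / (17/29) = 80/17.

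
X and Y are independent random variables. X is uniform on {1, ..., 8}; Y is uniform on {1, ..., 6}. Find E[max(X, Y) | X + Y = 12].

Outcomes with X + Y = 12: (6,6), (7,5), (8,4), each with probability 1/48.
E[max(X, Y) | X + Y = 12] = (6 + 7 + 8) / 3 = 7.

7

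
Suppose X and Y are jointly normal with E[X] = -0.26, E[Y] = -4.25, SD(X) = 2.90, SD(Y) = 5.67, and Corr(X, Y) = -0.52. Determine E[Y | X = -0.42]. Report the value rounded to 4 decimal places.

-4.0873

The regression of Y on X has slope ρ·σ_Y/σ_X and passes through (μ_X, μ_Y).
E[Y | X=-0.42] = -4.25 + (-0.52)·(5.67/2.90)·(-0.42 − (-0.26)) = -4.25 + (-1.0167)·(-0.16) = -4.0873.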